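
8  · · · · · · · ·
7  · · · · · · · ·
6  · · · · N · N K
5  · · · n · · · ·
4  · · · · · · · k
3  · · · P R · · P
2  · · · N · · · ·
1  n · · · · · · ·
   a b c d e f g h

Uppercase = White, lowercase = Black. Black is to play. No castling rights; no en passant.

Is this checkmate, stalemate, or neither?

checkmate

Black to move; black king on h4.
In check: yes, from the white knight on g6.
King squares — g3: attacked by Re3; h3: attacked by Re3; g4: attacked by Ph3; g5: attacked by Ne6; h5: attacked by Kh6.
Legal moves for Black: none.
In check with no legal moves → checkmate.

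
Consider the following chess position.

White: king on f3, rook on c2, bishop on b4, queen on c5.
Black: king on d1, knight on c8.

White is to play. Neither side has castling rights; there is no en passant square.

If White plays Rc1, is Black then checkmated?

yes

After Rc1: black king on d1; in check: yes, from the white rook on c1.
King squares — c1: attacked by Qc5; e1: attacked by Rc1; c2: attacked by Rc1; d2: attacked by Bb4; e2: attacked by Kf3.
Black has no legal moves → checkmate.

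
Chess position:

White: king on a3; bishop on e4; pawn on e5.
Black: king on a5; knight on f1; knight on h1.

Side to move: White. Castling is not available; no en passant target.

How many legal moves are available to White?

17

White to move; king on a3.
In check: no.
Legal moves: Ba8, Bh7, Bb7, Bg6, Bc6, Bf5, Bd5, Bf3, Bd3, Bg2, Bc2, Bxh1, Bb1, Kb3, Kb2, Ka2, e6.
Count: 17.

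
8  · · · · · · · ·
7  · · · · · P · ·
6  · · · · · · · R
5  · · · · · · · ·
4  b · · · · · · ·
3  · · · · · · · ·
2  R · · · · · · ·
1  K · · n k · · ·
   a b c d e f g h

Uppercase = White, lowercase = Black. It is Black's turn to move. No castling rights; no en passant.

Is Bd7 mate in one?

no

After Bd7: white king on a1; in check: no.
White is not in check, so this cannot be checkmate.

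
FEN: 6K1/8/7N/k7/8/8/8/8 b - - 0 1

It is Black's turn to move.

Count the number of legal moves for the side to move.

Black to move; king on a5.
In check: no.
Legal moves: Kb6, Ka6, Kb5, Kb4, Ka4.
Count: 5.

5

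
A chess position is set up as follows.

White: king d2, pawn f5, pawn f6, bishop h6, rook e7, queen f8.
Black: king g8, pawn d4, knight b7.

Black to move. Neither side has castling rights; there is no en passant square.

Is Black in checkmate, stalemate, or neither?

checkmate

Black to move; black king on g8.
In check: yes, from the white queen on f8.
King squares — f7: attacked by Re7; g7: attacked by Pf6; h7: attacked by Re7; f8: attacked by Bh6; h8: attacked by Qf8.
Legal moves for Black: none.
In check with no legal moves → checkmate.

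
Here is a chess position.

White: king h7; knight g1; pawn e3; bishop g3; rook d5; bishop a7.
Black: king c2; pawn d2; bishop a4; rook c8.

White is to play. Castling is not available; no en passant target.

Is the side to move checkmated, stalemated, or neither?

White to move; white king on h7.
In check: no.
Legal moves for White include: Kg7, Kh6, Kg6, Bab8, Bb6, Bc5, Bd4, Rd8, Rd7, Rd6, Rh5, Rg5, Rf5, Re5, Rc5+, Rb5, Ra5, Rd4, ... (list truncated; more exist).
White has legal moves and is not in check → neither.

neither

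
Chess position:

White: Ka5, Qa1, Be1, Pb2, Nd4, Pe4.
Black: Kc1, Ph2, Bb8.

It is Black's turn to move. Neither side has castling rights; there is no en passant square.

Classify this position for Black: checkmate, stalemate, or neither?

Black to move; black king on c1.
In check: yes, from the white queen on a1.
King squares — b1: attacked by Qa1; d1: attacked by Qa1; b2: attacked by Qa1; c2: attacked by Nd4; d2: attacked by Be1.
Legal moves for Black: none.
In check with no legal moves → checkmate.

checkmate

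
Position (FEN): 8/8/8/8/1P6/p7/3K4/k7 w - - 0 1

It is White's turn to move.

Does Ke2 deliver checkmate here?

no

After Ke2: black king on a1; in check: no.
Black is not in check, so this cannot be checkmate.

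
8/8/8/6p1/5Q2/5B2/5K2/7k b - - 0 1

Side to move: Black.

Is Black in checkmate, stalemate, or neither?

Black to move; black king on h1.
In check: yes, from the white bishop on f3.
King squares — g1: attacked by Kf2; g2: attacked by Kf2; h2: attacked by Qf4.
Legal moves for Black: none.
In check with no legal moves → checkmate.

checkmate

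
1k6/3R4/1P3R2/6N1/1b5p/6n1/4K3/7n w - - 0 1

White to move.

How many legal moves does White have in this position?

4

White to move; king on e2.
In check: yes, from the black knight on g3.
Legal moves: Kf3, Ke3, Kd3, Kd1.
Count: 4.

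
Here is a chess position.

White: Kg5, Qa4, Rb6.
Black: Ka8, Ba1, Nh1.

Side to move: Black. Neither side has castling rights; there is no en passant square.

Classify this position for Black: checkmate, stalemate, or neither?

checkmate

Black to move; black king on a8.
In check: yes, from the white queen on a4.
King squares — a7: attacked by Qa4; b7: attacked by Rb6; b8: attacked by Rb6.
Legal moves for Black: none.
In check with no legal moves → checkmate.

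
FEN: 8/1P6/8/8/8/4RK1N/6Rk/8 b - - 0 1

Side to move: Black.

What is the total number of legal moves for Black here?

Black to move; king on h2.
In check: yes, from the white rook on g2.
Legal moves: Kxh3, Kh1.
Count: 2.

2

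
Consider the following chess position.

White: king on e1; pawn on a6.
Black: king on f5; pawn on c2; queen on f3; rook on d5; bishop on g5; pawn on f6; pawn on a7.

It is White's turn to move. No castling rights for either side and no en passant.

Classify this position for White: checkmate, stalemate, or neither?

stalemate

White to move; white king on e1.
In check: no.
King squares — d1: attacked by Pc2; f1: attacked by Qf3; d2: attacked by Rd5; e2: attacked by Qf3; f2: attacked by Qf3.
Legal moves for White: none.
Not in check and no legal moves → stalemate.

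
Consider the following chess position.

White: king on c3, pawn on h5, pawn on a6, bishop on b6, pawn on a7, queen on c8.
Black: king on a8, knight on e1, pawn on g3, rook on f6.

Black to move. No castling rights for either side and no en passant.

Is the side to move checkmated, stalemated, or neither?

Black to move; black king on a8.
In check: yes, from the white queen on c8.
King squares — a7: attacked by Bb6; b7: attacked by Pa6; b8: attacked by Pa7.
Legal moves for Black: none.
In check with no legal moves → checkmate.

checkmate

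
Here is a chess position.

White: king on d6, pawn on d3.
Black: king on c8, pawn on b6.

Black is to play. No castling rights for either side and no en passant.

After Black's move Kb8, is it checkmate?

no

After Kb8: white king on d6; in check: no.
White is not in check, so this cannot be checkmate.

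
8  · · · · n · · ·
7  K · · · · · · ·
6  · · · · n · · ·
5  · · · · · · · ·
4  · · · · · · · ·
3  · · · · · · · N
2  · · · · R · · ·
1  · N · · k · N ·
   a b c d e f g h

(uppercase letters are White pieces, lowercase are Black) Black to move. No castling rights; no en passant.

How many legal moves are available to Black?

2

Black to move; king on e1.
In check: yes, from the white rook on e2.
Legal moves: Kf1, Kd1.
Count: 2.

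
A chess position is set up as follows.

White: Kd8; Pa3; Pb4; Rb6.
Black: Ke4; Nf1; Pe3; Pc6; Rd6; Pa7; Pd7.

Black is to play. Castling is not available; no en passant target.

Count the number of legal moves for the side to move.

24

Black to move; king on e4.
In check: no.
Legal moves: Rh6, Rg6, Rf6, Re6, Rd5, Rd4, Rd3, Rd2, Rd1, Kf5, Ke5, Kd5, Kf4, Kd4, Kf3, Kd3, Ng3, Nh2, Nd2, axb6, a6, c5, e2, a5.
Count: 24.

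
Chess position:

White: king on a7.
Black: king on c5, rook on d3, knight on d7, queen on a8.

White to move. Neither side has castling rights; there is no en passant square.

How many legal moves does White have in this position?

White to move; king on a7.
In check: yes, from the black queen on a8.
Legal moves: Kxa8.
Count: 1.

1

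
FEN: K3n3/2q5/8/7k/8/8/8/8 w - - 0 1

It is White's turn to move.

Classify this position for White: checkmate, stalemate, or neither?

stalemate

White to move; white king on a8.
In check: no.
King squares — a7: attacked by Qc7; b7: attacked by Qc7; b8: attacked by Qc7.
Legal moves for White: none.
Not in check and no legal moves → stalemate.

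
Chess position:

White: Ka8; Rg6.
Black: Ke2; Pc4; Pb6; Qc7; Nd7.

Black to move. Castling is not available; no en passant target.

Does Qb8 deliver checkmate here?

After Qb8: white king on a8; in check: yes, from the black queen on b8.
King squares — a7: attacked by Qb8; b7: attacked by Qb8; b8: attacked by Nd7.
White has no legal moves → checkmate.

yes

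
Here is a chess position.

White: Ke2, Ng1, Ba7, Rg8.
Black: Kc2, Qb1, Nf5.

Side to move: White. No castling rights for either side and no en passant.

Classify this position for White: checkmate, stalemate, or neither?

White to move; white king on e2.
In check: no.
Legal moves for White include: Rh8, Rf8, Re8, Rd8, Rc8+, Rb8, Ra8, Rg7, Rg6, Rg5, Rg4, Rg3, Rg2, Bb8, Bb6, Bc5, Bd4, Be3, ... (list truncated; more exist).
White has legal moves and is not in check → neither.

neither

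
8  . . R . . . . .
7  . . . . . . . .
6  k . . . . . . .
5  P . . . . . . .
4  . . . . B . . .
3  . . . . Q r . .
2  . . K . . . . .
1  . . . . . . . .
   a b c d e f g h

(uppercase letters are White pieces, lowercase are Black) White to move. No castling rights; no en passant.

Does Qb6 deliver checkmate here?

yes

After Qb6: black king on a6; in check: yes, from the white queen on b6.
King squares — a5: attacked by Qb6; b5: attacked by Qb6; b6: attacked by Pa5; a7: attacked by Qb6; b7: attacked by Be4.
Black has no legal moves → checkmate.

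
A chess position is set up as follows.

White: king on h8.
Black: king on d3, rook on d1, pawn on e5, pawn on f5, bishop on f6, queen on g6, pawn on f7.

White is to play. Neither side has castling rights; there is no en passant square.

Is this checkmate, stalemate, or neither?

White to move; white king on h8.
In check: yes, from the black bishop on f6.
King squares — g7: attacked by Bf6; h7: attacked by Qg6; g8: attacked by Qg6.
Legal moves for White: none.
In check with no legal moves → checkmate.

checkmate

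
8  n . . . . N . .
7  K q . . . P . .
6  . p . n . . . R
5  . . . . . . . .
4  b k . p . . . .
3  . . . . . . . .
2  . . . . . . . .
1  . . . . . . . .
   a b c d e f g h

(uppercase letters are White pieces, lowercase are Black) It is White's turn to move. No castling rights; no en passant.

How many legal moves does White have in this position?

0

White to move; king on a7.
In check: yes, from the black queen on b7.
Legal moves: none.
Count: 0.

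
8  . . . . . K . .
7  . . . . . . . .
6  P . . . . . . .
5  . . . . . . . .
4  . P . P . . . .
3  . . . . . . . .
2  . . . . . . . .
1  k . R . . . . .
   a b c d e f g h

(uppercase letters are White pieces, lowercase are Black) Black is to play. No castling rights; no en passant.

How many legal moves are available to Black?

Black to move; king on a1.
In check: yes, from the white rook on c1.
Legal moves: Kb2, Ka2.
Count: 2.

2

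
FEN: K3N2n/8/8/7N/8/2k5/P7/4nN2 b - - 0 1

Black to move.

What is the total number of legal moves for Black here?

Black to move; king on c3.
In check: no.
Legal moves: Nf7, Ng6, Kd4, Kc4, Kb4, Kd3, Kc2, Kb2, Nf3, Nd3, Ng2, Nc2.
Count: 12.

12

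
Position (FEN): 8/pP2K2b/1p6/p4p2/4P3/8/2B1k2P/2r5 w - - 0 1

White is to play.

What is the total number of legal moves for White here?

White to move; king on e7.
In check: no.
Legal moves: Kf8, Ke8, Kd8, Kf7, Kd7, Kf6, Ke6, Kd6, Ba4, Bd3+, Bb3, Bd1+, Bb1, exf5, b8=Q, b8=R, b8=B, b8=N, e5, h3, h4.
Count: 21.

21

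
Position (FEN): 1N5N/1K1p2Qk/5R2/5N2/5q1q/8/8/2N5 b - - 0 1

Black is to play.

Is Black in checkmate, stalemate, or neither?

checkmate

Black to move; black king on h7.
In check: yes, from the white queen on g7.
King squares — g6: attacked by Rf6; h6: attacked by Nf5; g7: attacked by Nf5; g8: attacked by Qg7; h8: attacked by Qg7.
Legal moves for Black: none.
In check with no legal moves → checkmate.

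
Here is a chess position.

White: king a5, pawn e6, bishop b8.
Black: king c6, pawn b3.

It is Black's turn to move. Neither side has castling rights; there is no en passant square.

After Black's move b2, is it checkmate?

After b2: white king on a5; in check: no.
White is not in check, so this cannot be checkmate.

no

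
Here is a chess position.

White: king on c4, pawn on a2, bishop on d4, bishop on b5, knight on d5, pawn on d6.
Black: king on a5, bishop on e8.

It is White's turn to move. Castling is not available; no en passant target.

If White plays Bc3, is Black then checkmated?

yes

After Bc3: black king on a5; in check: yes, from the white bishop on c3.
King squares — a4: attacked by Bb5; b4: attacked by Bc3; b5: attacked by Kc4; a6: attacked by Bb5; b6: attacked by Nd5.
Black has no legal moves → checkmate.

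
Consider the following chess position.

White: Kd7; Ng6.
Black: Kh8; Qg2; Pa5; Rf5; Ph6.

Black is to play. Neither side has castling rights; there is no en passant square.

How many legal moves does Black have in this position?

Black to move; king on h8.
In check: yes, from the white knight on g6.
Legal moves: Kg8, Kh7, Kg7, Qxg6.
Count: 4.

4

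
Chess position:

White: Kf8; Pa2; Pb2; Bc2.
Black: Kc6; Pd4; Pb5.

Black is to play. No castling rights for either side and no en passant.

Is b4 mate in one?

no

After b4: white king on f8; in check: no.
White is not in check, so this cannot be checkmate.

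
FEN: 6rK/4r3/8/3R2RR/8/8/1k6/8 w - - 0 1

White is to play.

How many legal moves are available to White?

2

White to move; king on h8.
In check: yes, from the black rook on g8.
Legal moves: Kxg8, Rxg8.
Count: 2.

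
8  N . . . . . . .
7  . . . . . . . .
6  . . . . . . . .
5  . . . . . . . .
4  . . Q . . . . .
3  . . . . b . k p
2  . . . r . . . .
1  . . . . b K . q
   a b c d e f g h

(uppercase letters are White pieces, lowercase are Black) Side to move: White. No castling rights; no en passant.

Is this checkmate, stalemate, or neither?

checkmate

White to move; white king on f1.
In check: yes, from the black queen on h1.
King squares — e1: attacked by Qh1; g1: attacked by Qh1; e2: attacked by Rd2; f2: attacked by Be1; g2: attacked by Qh1.
Legal moves for White: none.
In check with no legal moves → checkmate.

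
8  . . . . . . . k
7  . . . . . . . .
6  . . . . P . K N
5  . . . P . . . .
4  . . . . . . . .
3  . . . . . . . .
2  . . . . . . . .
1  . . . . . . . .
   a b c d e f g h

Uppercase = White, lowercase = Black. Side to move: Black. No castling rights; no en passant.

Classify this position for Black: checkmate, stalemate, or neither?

Black to move; black king on h8.
In check: no.
King squares — g7: attacked by Kg6; h7: attacked by Kg6; g8: attacked by Nh6.
Legal moves for Black: none.
Not in check and no legal moves → stalemate.

stalemate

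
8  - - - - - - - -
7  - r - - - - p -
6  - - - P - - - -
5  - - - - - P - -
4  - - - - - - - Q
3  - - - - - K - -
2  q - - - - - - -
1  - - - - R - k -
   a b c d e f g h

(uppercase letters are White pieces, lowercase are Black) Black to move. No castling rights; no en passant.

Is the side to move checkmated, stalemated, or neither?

Black to move; black king on g1.
In check: yes, from the white rook on e1.
King squares — f1: attacked by Re1; h1: attacked by Re1; f2: attacked by Kf3; g2: attacked by Kf3; h2: attacked by Qh4.
Legal moves for Black: none.
In check with no legal moves → checkmate.

checkmate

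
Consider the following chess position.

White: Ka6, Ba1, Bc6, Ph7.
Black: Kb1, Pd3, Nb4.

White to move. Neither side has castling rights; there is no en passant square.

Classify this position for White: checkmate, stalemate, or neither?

White to move; white king on a6.
In check: yes, from the black knight on b4.
King squares — a5: available; b5: available; b6: available; a7: available; b7: available.
Legal moves for White: Kb7, Ka7, Kb6, Kb5, Ka5.
White is in check but has 5 legal moves → neither.

neither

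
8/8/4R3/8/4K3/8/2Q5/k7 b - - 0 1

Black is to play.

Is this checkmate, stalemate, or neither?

stalemate

Black to move; black king on a1.
In check: no.
King squares — b1: attacked by Qc2; a2: attacked by Qc2; b2: attacked by Qc2.
Legal moves for Black: none.
Not in check and no legal moves → stalemate.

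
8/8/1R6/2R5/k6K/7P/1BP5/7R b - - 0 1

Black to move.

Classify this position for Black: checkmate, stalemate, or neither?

stalemate

Black to move; black king on a4.
In check: no.
King squares — a3: attacked by Bb2; b3: attacked by Pc2; b4: attacked by Rb6; a5: attacked by Rc5; b5: attacked by Rc5.
Legal moves for Black: none.
Not in check and no legal moves → stalemate.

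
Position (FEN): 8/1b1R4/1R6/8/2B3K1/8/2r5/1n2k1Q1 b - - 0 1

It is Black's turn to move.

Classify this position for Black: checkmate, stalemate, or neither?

Black to move; black king on e1.
In check: yes, from the white queen on g1.
King squares — d1: attacked by Qg1; f1: attacked by Qg1; d2: attacked by Rd7; e2: attacked by Bc4; f2: attacked by Qg1.
Legal moves for Black: none.
In check with no legal moves → checkmate.

checkmate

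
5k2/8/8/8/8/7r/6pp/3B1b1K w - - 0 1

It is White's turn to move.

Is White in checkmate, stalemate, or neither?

checkmate

White to move; white king on h1.
In check: yes, from the black pawn on g2.
King squares — g1: attacked by Ph2; g2: attacked by Bf1; h2: attacked by Rh3.
Legal moves for White: none.
In check with no legal moves → checkmate.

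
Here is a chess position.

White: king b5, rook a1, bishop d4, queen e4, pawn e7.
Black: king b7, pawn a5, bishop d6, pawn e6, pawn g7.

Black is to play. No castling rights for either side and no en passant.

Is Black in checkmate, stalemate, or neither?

Black to move; black king on b7.
In check: yes, from the white queen on e4.
King squares — a6: attacked by Kb5; b6: attacked by Bd4; c6: attacked by Qe4; a7: attacked by Bd4; c7: available; a8: attacked by Qe4; b8: available; c8: available.
Legal moves for Black: Kc8, Kb8, Kc7.
Black is in check but has 3 legal moves → neither.

neither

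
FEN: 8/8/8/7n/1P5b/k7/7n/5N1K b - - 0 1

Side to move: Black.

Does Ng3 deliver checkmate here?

After Ng3: white king on h1; in check: yes, from the black knight on g3.
White has 4 legal replies: Kxh2, Kg2, Kg1, Nxg3.
In check but a legal move exists → not checkmate.

no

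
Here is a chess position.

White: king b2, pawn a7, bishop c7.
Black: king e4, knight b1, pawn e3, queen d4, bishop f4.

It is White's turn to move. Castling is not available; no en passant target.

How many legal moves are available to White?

5

White to move; king on b2.
In check: yes, from the black queen on d4.
Legal moves: Kb3, Kc2, Ka2, Kc1, Kxb1.
Count: 5.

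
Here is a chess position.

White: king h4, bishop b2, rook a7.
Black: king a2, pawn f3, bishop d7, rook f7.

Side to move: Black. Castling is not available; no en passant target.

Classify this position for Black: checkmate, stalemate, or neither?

neither

Black to move; black king on a2.
In check: yes, from the white rook on a7.
Legal moves for Black: Kb3, Kxb2, Kb1, Ba4.
Black is in check but has 4 legal moves → neither.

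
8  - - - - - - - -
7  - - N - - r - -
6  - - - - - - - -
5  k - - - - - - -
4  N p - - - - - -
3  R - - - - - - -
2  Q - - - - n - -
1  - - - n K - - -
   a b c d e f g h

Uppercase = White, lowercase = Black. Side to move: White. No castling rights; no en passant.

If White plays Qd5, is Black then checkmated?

yes

After Qd5: black king on a5; in check: yes, from the white queen on d5.
King squares — a4: attacked by Ra3; b4: own pawn; b5: attacked by Qd5; a6: attacked by Nc7; b6: attacked by Na4.
Black has no legal moves → checkmate.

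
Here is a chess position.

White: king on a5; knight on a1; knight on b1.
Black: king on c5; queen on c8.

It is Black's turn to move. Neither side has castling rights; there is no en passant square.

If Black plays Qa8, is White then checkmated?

yes

After Qa8: white king on a5; in check: yes, from the black queen on a8.
King squares — a4: attacked by Qa8; b4: attacked by Kc5; b5: attacked by Kc5; a6: attacked by Qa8; b6: attacked by Kc5.
White has no legal moves → checkmate.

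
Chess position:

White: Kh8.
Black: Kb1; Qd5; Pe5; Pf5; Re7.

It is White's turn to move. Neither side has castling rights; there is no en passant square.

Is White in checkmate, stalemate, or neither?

stalemate

White to move; white king on h8.
In check: no.
King squares — g7: attacked by Re7; h7: attacked by Re7; g8: attacked by Qd5.
Legal moves for White: none.
Not in check and no legal moves → stalemate.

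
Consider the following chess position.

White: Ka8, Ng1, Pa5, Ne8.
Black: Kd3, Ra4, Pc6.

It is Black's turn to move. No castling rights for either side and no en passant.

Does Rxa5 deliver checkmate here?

After Rxa5: white king on a8; in check: yes, from the black rook on a5.
White has 2 legal replies: Kb8, Kb7.
In check but a legal move exists → not checkmate.

no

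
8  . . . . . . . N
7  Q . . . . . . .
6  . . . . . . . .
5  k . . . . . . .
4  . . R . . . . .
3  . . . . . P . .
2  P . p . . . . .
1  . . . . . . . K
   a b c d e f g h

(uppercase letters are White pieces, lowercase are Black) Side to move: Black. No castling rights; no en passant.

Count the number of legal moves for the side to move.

Black to move; king on a5.
In check: yes, from the white queen on a7.
Legal moves: Kb5.
Count: 1.

1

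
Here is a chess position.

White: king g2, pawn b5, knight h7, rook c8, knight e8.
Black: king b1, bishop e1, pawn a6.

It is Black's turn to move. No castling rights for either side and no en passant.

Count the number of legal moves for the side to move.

12

Black to move; king on b1.
In check: no.
Legal moves: Ba5, Bh4, Bb4, Bg3, Bc3, Bf2, Bd2, Kb2, Ka2, Ka1, axb5, a5.
Count: 12.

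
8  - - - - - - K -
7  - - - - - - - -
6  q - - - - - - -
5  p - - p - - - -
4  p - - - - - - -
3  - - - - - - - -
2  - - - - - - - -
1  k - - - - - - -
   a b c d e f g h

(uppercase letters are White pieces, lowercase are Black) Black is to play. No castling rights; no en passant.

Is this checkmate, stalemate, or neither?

Black to move; black king on a1.
In check: no.
Legal moves for Black include: Qc8+, Qa8+, Qb7, Qa7, Qh6, Qg6+, Qf6, Qe6+, Qd6, Qc6, Qb6, Qb5, Qc4, Qd3, Qe2, Qf1, Kb2, Ka2, ... (list truncated; more exist).
Black has legal moves and is not in check → neither.

neither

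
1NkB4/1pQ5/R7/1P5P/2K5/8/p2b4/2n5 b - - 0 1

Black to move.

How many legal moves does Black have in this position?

Black to move; king on c8.
In check: yes, from the white queen on c7.
Legal moves: none.
Count: 0.

0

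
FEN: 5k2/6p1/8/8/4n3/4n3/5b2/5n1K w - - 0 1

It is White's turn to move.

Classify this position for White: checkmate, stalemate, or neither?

stalemate

White to move; white king on h1.
In check: no.
King squares — g1: attacked by Bf2; g2: attacked by Ne3; h2: attacked by Nf1.
Legal moves for White: none.
Not in check and no legal moves → stalemate.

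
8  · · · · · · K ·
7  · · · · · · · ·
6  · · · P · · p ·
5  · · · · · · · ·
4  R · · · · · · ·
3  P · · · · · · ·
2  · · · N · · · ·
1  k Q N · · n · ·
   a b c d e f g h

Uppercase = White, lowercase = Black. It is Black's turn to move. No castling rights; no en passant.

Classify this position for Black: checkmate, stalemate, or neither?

Black to move; black king on a1.
In check: yes, from the white queen on b1.
King squares — b1: attacked by Nd2; a2: attacked by Qb1; b2: attacked by Qb1.
Legal moves for Black: none.
In check with no legal moves → checkmate.

checkmate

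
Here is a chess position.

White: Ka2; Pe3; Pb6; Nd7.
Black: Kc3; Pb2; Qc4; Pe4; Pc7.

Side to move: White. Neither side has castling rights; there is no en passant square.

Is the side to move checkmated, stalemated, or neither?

neither

White to move; white king on a2.
In check: yes, from the black queen on c4.
King squares — a1: attacked by Pb2; b1: available; b2: attacked by Kc3; a3: available; b3: attacked by Kc3.
Legal moves for White: Ka3, Kb1.
White is in check but has 2 legal moves → neither.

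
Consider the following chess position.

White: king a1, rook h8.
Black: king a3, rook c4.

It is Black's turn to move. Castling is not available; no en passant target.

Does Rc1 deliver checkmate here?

yes

After Rc1: white king on a1; in check: yes, from the black rook on c1.
King squares — b1: attacked by Rc1; a2: attacked by Ka3; b2: attacked by Ka3.
White has no legal moves → checkmate.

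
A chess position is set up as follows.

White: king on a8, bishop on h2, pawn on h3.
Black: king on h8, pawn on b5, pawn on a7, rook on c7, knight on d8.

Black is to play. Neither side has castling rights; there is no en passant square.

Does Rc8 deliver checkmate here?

After Rc8: white king on a8; in check: yes, from the black rook on c8.
White has 2 legal replies: Kxa7, Bb8.
In check but a legal move exists → not checkmate.

no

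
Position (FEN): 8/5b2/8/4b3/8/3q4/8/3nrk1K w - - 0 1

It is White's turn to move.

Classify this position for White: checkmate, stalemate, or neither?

White to move; white king on h1.
In check: no.
King squares — g1: attacked by Kf1; g2: attacked by Kf1; h2: attacked by Be5.
Legal moves for White: none.
Not in check and no legal moves → stalemate.

stalemate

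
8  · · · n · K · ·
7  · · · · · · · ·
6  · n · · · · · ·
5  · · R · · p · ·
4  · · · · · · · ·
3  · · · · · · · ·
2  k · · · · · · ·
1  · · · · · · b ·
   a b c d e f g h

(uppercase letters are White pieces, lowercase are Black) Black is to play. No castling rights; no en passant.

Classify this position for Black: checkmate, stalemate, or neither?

neither

Black to move; black king on a2.
In check: no.
Legal moves for Black include: Nf7, Nb7, Ne6+, Nc6, Nc8, Na8, Nd7+, Nd5, Nc4, Na4, Kb3, Ka3, Kb2, Kb1, Ka1, Bxc5+, Bd4, Be3, ... (list truncated; more exist).
Black has legal moves and is not in check → neither.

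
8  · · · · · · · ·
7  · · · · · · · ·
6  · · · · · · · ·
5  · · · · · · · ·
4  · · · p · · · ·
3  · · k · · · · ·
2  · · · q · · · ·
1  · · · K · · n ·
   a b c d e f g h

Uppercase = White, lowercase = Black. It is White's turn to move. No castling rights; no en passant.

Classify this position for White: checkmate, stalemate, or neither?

checkmate

White to move; white king on d1.
In check: yes, from the black queen on d2.
King squares — c1: attacked by Qd2; e1: attacked by Qd2; c2: attacked by Qd2; d2: attacked by Kc3; e2: attacked by Ng1.
Legal moves for White: none.
In check with no legal moves → checkmate.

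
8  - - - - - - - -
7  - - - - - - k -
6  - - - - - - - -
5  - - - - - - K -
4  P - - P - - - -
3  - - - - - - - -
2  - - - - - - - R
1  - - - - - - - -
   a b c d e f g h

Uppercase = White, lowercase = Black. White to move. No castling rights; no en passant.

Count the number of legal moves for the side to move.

21

White to move; king on g5.
In check: no.
Legal moves: Kh5, Kf5, Kh4, Kg4, Kf4, Rh8, Rh7+, Rh6, Rh5, Rh4, Rh3, Rg2, Rf2, Re2, Rd2, Rc2, Rb2, Ra2, Rh1, d5, a5.
Count: 21.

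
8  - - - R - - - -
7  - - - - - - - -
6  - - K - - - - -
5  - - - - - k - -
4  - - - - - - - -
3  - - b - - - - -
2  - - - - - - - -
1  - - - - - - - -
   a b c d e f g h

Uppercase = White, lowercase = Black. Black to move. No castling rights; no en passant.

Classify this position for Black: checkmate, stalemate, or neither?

neither

Black to move; black king on f5.
In check: no.
Legal moves for Black include: Kg6, Kf6, Ke6, Kg5, Ke5, Kg4, Kf4, Ke4, Bh8, Bg7, Bf6, Be5, Ba5, Bd4, Bb4, Bd2, Bb2, Be1, ... (list truncated; more exist).
Black has legal moves and is not in check → neither.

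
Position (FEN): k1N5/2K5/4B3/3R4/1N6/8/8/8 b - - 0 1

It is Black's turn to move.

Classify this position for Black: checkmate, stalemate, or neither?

stalemate

Black to move; black king on a8.
In check: no.
King squares — a7: attacked by Nc8; b7: attacked by Kc7; b8: attacked by Kc7.
Legal moves for Black: none.
Not in check and no legal moves → stalemate.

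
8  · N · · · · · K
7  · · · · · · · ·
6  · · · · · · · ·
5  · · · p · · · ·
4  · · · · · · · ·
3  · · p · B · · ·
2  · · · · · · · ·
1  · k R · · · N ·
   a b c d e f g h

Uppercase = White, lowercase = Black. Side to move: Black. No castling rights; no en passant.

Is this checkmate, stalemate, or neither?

Black to move; black king on b1.
In check: yes, from the white rook on c1.
King squares — a1: attacked by Rc1; c1: attacked by Be3; a2: available; b2: available; c2: attacked by Rc1.
Legal moves for Black: Kb2, Ka2.
Black is in check but has 2 legal moves → neither.

neither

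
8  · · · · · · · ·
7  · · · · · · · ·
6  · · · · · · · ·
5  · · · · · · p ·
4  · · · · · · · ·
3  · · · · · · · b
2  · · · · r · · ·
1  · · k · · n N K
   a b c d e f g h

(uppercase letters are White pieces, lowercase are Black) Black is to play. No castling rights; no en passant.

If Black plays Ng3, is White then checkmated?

After Ng3: white king on h1; in check: yes, from the black knight on g3.
King squares — g1: own knight; g2: attacked by Re2; h2: attacked by Re2.
White has no legal moves → checkmate.

yes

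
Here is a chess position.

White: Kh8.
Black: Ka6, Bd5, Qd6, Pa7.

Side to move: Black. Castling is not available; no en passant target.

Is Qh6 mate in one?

After Qh6: white king on h8; in check: yes, from the black queen on h6.
King squares — g7: attacked by Qh6; h7: attacked by Qh6; g8: attacked by Bd5.
White has no legal moves → checkmate.

yes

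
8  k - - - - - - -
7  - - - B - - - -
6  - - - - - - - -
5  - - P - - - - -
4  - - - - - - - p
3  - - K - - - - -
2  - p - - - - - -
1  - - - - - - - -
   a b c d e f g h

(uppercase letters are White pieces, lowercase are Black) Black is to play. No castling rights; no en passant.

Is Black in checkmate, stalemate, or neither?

Black to move; black king on a8.
In check: no.
Legal moves for Black: Kb8, Kb7, Ka7, h3, b1=Q, b1=R, b1=B, b1=N+.
Black has 8 legal moves and is not in check → neither.

neither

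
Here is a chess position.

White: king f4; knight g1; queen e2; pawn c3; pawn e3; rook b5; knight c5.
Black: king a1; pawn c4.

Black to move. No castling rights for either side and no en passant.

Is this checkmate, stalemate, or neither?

Black to move; black king on a1.
In check: no.
King squares — b1: attacked by Rb5; a2: attacked by Qe2; b2: attacked by Qe2.
Legal moves for Black: none.
Not in check and no legal moves → stalemate.

stalemate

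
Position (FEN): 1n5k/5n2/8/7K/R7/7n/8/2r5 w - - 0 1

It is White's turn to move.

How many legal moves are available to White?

17

White to move; king on h5.
In check: no.
Legal moves: Kg6, Kh4, Kg4, Ra8, Ra7, Ra6, Ra5, Rh4, Rg4, Rf4, Re4, Rd4, Rc4, Rb4, Ra3, Ra2, Ra1.
Count: 17.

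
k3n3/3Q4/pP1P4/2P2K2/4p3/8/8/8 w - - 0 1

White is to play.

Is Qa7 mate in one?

yes

After Qa7: black king on a8; in check: yes, from the white queen on a7.
King squares — a7: attacked by Pb6; b7: attacked by Qa7; b8: attacked by Qa7.
Black has no legal moves → checkmate.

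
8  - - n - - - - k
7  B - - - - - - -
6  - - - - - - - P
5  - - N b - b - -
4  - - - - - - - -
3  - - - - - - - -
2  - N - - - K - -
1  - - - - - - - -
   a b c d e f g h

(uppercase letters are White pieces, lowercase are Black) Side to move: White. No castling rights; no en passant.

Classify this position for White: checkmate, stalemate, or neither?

neither

White to move; white king on f2.
In check: no.
Legal moves for White include: Bb8, Bb6, Nd7, Nb7, Ne6, Na6, Ne4, Nca4, Ncd3, Nb3, Kg3, Ke3, Ke2, Kg1, Kf1, Ke1, Nc4, Nba4, ... (list truncated; more exist).
White has legal moves and is not in check → neither.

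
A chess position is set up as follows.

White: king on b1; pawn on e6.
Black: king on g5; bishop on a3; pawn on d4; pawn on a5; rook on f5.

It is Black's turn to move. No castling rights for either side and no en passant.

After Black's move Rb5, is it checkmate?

After Rb5: white king on b1; in check: yes, from the black rook on b5.
White has 3 legal replies: Kc2, Ka2, Ka1.
In check but a legal move exists → not checkmate.

no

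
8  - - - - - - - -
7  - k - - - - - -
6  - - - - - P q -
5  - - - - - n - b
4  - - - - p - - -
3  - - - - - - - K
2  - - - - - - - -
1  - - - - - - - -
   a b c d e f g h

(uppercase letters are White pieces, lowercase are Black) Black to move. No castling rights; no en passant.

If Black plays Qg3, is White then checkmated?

yes

After Qg3: white king on h3; in check: yes, from the black queen on g3.
King squares — g2: attacked by Qg3; h2: attacked by Qg3; g3: attacked by Nf5; g4: attacked by Qg3; h4: attacked by Qg3.
White has no legal moves → checkmate.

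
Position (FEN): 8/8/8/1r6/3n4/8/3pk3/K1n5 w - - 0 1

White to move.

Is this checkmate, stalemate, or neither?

stalemate

White to move; white king on a1.
In check: no.
King squares — b1: attacked by Rb5; a2: attacked by Nc1; b2: attacked by Rb5.
Legal moves for White: none.
Not in check and no legal moves → stalemate.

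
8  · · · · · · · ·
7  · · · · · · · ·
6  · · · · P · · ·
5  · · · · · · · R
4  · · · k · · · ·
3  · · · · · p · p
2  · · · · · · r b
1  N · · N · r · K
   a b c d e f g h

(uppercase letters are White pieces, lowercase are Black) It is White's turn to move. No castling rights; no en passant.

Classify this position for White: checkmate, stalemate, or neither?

White to move; white king on h1.
In check: yes, from the black rook on f1.
King squares — g1: attacked by Rf1; g2: attacked by Pf3; h2: attacked by Rg2.
Legal moves for White: none.
In check with no legal moves → checkmate.

checkmate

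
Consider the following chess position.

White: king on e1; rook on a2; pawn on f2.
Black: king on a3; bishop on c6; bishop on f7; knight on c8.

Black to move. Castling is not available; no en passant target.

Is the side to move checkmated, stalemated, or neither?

neither

Black to move; black king on a3.
In check: yes, from the white rook on a2.
King squares — a2: available; b2: attacked by Ra2; b3: available; a4: attacked by Ra2; b4: available.
Legal moves for Black: Kb4, Kb3, Kxa2, Bxa2.
Black is in check but has 4 legal moves → neither.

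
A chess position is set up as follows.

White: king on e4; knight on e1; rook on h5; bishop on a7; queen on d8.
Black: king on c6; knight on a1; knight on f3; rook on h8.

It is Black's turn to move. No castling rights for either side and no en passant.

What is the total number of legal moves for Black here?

Black to move; king on c6.
In check: no.
Legal moves: Rg8, Rf8, Re8+, Rxd8, Rh7, Rh6, Rxh5, Kb7, Ng5+, Ne5, Nh4, Nd4, Nh2, Nd2+, Ng1, Nxe1, Nb3, Nc2.
Count: 18.

18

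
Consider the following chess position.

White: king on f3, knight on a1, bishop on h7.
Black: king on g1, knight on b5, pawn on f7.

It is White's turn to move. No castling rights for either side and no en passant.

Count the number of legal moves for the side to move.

15

White to move; king on f3.
In check: no.
Legal moves: Bg8, Bg6, Bf5, Be4, Bd3, Bc2, Bb1, Kg4, Kf4, Ke4, Kg3, Ke3, Ke2, Nb3, Nc2.
Count: 15.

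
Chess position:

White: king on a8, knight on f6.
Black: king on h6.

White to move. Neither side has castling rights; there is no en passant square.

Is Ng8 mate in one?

After Ng8: black king on h6; in check: yes, from the white knight on g8.
Black has 5 legal replies: Kh7, Kg7, Kg6, Kh5, Kg5.
In check but a legal move exists → not checkmate.

no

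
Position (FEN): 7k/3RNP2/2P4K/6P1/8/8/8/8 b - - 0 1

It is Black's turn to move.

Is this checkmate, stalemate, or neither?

stalemate

Black to move; black king on h8.
In check: no.
King squares — g7: attacked by Kh6; h7: attacked by Kh6; g8: attacked by Ne7.
Legal moves for Black: none.
Not in check and no legal moves → stalemate.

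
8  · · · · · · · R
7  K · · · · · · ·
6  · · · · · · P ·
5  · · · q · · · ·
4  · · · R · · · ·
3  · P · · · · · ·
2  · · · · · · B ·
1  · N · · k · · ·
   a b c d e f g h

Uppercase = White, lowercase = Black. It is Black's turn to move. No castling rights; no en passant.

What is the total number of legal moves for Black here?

Black to move; king on e1.
In check: no.
Legal moves: Qg8, Qd8, Qa8+, Qf7+, Qd7+, Qb7+, Qe6, Qd6, Qc6, Qh5, Qg5, Qf5, Qe5, Qc5+, Qb5, Qa5+, Qe4, Qxd4+, Qc4, Qf3, Qxb3, Qxg2, Kf2, Ke2.
Count: 24.

24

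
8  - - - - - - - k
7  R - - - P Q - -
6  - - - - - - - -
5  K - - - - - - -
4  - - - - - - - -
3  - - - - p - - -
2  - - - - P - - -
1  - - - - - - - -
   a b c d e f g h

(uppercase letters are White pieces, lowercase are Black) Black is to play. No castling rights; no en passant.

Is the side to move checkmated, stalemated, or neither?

stalemate

Black to move; black king on h8.
In check: no.
King squares — g7: attacked by Qf7; h7: attacked by Qf7; g8: attacked by Qf7.
Legal moves for Black: none.
Not in check and no legal moves → stalemate.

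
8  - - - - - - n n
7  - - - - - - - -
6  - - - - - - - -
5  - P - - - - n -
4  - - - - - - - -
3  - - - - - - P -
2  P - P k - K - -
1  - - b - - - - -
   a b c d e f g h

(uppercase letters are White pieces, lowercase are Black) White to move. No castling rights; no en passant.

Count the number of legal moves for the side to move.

9

White to move; king on f2.
In check: no.
Legal moves: Kg2, Kg1, Kf1, b6, g4, c3, a3, c4, a4.
Count: 9.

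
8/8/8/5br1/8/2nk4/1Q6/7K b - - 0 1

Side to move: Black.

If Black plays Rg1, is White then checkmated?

After Rg1: white king on h1; in check: yes, from the black rook on g1.
White has 2 legal replies: Kh2, Kxg1.
In check but a legal move exists → not checkmate.

no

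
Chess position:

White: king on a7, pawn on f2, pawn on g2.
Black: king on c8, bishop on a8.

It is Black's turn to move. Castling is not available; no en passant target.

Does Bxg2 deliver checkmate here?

After Bxg2: white king on a7; in check: no.
White is not in check, so this cannot be checkmate.

no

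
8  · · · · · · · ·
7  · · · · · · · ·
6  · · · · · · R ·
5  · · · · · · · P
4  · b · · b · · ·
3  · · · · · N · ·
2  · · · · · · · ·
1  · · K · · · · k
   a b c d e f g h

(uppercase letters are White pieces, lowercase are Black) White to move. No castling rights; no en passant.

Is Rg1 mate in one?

After Rg1: black king on h1; in check: yes, from the white rook on g1.
King squares — g1: attacked by Nf3; g2: attacked by Rg1; h2: attacked by Nf3.
Black has no legal moves → checkmate.

yes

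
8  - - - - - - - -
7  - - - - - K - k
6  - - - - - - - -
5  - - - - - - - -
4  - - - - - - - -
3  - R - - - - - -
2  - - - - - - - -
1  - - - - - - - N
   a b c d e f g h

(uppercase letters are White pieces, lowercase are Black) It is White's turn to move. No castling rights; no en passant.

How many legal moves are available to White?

21

White to move; king on f7.
In check: no.
Legal moves: Kf8, Ke8, Ke7, Kf6, Ke6, Rb8, Rb7, Rb6, Rb5, Rb4, Rh3#, Rg3, Rf3, Re3, Rd3, Rc3, Ra3, Rb2, Rb1, Ng3, Nf2.
Count: 21.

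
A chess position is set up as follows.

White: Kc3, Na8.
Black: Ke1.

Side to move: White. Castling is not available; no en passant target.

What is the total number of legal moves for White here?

9

White to move; king on c3.
In check: no.
Legal moves: Nc7, Nb6, Kd4, Kc4, Kb4, Kd3, Kb3, Kc2, Kb2.
Count: 9.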